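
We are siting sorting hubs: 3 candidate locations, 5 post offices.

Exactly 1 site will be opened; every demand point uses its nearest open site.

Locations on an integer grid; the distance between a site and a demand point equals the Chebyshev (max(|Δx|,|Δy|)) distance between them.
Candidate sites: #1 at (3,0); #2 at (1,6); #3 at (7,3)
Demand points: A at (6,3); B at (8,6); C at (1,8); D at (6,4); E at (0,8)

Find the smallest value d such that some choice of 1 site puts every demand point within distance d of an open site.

7

Open {#2}.
  Farthest demand point is B at distance 7 (to #2); all others are ≤ 7.
With {#3} the worst case is 7.
With {#1} the worst case is 8.
No size-1 selection achieves below 7.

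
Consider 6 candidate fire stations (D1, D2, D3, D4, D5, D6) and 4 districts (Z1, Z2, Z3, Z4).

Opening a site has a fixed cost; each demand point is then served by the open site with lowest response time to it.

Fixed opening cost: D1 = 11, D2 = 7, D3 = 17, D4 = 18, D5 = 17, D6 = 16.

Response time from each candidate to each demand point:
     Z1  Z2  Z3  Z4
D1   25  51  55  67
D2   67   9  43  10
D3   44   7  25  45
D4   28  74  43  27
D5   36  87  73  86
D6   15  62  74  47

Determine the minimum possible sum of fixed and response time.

97

Open {D2, D3, D6}: assign each demand point to its cheapest open site.
  Z1→D6 15, Z2→D3 7, Z3→D3 25, Z4→D2 10
  response time 57, fixed 40 → total 97.
Compare {D2, D6}: response time 77 + fixed 23 = 100.
Compare {D1, D2, D3}: response time 67 + fixed 35 = 102.
Compare {D1, D2}: response time 87 + fixed 18 = 105.
All other subsets cost ≥ 100. Minimum total cost: 97.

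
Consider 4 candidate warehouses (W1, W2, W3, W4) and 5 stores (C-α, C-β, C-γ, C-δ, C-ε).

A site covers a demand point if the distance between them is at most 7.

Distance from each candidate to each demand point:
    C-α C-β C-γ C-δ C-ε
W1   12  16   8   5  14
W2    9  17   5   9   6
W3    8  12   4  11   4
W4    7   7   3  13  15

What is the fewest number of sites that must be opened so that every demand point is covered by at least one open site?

3

Coverage sets (demand points within 7 of each site):
  W1: {C-δ}
  W2: {C-γ, C-ε}
  W3: {C-γ, C-ε}
  W4: {C-α, C-β, C-γ}
No 2 sites suffice: every size-2 union leaves at least one demand point uncovered.
But {W1, W2, W4} covers everything, so the minimum is 3.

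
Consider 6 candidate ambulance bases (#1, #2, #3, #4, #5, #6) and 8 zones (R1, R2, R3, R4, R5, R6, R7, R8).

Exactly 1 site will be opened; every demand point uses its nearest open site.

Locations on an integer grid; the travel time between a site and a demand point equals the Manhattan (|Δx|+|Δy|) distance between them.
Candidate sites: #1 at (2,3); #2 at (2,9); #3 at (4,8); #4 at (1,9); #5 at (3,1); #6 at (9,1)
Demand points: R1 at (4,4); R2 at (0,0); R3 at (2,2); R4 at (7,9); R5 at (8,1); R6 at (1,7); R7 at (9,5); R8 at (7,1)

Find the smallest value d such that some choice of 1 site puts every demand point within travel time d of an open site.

11

Open {#1}.
  Farthest demand point is R4 at travel time 11 (to #1); all others are ≤ 11.
With {#3} the worst case is 12.
With {#5} the worst case is 12.
No size-1 selection achieves below 11.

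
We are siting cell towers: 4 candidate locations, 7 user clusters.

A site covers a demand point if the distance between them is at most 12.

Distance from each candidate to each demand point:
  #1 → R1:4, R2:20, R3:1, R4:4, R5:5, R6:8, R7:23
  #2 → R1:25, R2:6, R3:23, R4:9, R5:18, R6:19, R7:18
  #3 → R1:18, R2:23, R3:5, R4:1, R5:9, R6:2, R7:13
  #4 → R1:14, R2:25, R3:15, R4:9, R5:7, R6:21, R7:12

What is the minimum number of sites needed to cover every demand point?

Coverage sets (demand points within 12 of each site):
  #1: {R1, R3, R4, R5, R6}
  #2: {R2, R4}
  #3: {R3, R4, R5, R6}
  #4: {R4, R5, R7}
No 2 sites suffice: every size-2 union leaves at least one demand point uncovered.
But {#1, #2, #4} covers everything, so the minimum is 3.

3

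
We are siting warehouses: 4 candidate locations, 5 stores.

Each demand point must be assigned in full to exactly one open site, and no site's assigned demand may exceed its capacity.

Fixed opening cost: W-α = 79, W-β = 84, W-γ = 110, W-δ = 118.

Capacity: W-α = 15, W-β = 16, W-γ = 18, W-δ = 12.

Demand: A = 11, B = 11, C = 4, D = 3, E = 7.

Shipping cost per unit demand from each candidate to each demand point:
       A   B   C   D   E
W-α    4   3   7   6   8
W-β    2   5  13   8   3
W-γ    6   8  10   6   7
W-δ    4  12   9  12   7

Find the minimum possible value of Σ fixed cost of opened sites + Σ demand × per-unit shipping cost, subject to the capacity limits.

Open {W-α, W-β, W-γ}; cheapest assignment that respects the capacities:
  W-α (cap 15, load 15): B, C — cost 11×3 + 4×7 = 61
  W-β (cap 16, load 11): A — cost 11×2 = 22
  W-γ (cap 18, load 10): D, E — cost 3×6 + 7×7 = 67
  Shipping 150, fixed 273 → total 423.
  Any other capacity-feasible assignment to {W-α, W-β, W-γ} ships for at least 150.
Compare {W-α, W-β, W-δ}: its best feasible assignment gives total 431.
Compare {W-α, W-γ, W-δ}: its best feasible assignment gives total 479.
Every other set of open sites that can feasibly serve all demand totals ≥ 431 even under its best assignment. Minimum: 423.

423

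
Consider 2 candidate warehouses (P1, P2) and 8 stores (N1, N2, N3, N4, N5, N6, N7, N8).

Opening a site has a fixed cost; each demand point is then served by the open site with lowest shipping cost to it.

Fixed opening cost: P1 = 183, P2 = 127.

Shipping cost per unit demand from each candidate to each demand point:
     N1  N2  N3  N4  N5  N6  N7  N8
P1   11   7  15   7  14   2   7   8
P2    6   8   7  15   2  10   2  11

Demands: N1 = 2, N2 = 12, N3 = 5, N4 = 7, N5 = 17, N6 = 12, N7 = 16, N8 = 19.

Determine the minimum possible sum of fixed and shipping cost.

Open {P1, P2}: assign each demand point to its cheapest open site.
  N1→P2 2×6=12, N2→P1 12×7=84, N3→P2 5×7=35, N4→P1 7×7=49, N5→P2 17×2=34, N6→P1 12×2=24, N7→P2 16×2=32, N8→P1 19×8=152
  shipping cost 422, fixed 310 → total 732.
Compare {P2}: shipping cost 643 + fixed 127 = 770.
Compare {P1}: shipping cost 756 + fixed 183 = 939.

732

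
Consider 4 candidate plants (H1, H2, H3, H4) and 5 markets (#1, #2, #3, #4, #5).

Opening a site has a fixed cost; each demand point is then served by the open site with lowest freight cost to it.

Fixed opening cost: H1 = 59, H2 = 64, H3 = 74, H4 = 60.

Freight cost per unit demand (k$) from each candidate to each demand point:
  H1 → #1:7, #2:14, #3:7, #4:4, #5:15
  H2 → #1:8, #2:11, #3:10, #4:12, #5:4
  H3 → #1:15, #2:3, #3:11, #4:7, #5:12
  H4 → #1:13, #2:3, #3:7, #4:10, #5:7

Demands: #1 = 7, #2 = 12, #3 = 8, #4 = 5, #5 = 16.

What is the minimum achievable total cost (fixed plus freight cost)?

386

Open {H2, H4}: assign each demand point to its cheapest open site.
  #1→H2 7×8=56, #2→H4 12×3=36, #3→H4 8×7=56, #4→H4 5×10=50, #5→H2 16×4=64
  freight cost 262, fixed 124 → total 386.
Compare {H1, H4}: freight cost 273 + fixed 119 = 392.
Compare {H4}: freight cost 345 + fixed 60 = 405.
Compare {H1, H2, H4}: freight cost 225 + fixed 183 = 408.
All other subsets cost ≥ 392. Minimum total cost: 386.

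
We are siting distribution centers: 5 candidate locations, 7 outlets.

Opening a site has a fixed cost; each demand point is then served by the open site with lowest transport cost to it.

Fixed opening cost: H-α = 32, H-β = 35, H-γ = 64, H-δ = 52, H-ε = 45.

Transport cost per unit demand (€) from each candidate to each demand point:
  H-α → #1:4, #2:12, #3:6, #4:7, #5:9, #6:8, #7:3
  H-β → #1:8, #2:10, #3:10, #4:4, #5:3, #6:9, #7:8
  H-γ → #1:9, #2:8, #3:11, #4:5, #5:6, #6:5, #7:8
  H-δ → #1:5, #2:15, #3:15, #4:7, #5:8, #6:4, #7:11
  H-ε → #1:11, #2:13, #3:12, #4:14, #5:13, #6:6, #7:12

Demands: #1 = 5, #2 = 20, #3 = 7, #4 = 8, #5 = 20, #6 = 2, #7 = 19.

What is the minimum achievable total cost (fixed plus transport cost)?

494

Open {H-α, H-β}: assign each demand point to its cheapest open site.
  #1→H-α 5×4=20, #2→H-β 20×10=200, #3→H-α 7×6=42, #4→H-β 8×4=32, #5→H-β 20×3=60, #6→H-α 2×8=16, #7→H-α 19×3=57
  transport cost 427, fixed 67 → total 494.
Compare {H-α, H-β, H-γ}: transport cost 381 + fixed 131 = 512.
Compare {H-α, H-β, H-ε}: transport cost 423 + fixed 112 = 535.
Compare {H-α, H-β, H-δ}: transport cost 419 + fixed 119 = 538.
All other subsets cost ≥ 512. Minimum total cost: 494.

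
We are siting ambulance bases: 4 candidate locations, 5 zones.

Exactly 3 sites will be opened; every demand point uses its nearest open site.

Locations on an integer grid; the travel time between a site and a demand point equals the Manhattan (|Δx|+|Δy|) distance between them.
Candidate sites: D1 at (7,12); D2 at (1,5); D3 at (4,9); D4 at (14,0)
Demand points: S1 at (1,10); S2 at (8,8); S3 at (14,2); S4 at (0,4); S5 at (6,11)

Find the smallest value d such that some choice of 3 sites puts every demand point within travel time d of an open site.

5

Open {D1, D2, D4}.
  Farthest demand point is S1 at travel time 5 (to D2); all others are ≤ 5.
With {D2, D3, D4} the worst case is 5.
With {D1, D3, D4} the worst case is 9.
No size-3 selection achieves below 5.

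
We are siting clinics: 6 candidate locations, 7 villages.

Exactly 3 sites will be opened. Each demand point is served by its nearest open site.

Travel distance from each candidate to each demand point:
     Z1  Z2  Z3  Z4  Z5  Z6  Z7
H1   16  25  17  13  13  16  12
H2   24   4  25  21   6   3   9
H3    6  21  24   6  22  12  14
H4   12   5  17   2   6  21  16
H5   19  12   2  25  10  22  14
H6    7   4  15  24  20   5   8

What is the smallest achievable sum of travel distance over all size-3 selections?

34

Open {H4, H5, H6}.
  Z1→H6 7, Z2→H6 4, Z3→H5 2, Z4→H4 2, Z5→H4 6, Z6→H6 5, Z7→H6 8  ⇒ total 34.
Compare {H2, H3, H5}: total 36.
Compare {H2, H4, H5}: total 38.
No size-3 selection does better; minimum is 34.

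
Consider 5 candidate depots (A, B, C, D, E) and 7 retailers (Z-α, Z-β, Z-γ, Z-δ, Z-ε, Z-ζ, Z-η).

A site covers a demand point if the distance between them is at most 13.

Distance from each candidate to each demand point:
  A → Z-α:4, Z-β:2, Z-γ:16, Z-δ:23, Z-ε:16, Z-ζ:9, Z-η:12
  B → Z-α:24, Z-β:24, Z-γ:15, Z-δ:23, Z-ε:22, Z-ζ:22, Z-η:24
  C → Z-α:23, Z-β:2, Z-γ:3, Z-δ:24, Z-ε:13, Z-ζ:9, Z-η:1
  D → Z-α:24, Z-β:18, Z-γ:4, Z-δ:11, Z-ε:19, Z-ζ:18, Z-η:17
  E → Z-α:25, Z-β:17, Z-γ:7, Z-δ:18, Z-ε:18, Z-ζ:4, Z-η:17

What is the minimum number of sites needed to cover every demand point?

3

Coverage sets (demand points within 13 of each site):
  A: {Z-α, Z-β, Z-ζ, Z-η}
  B: {}
  C: {Z-β, Z-γ, Z-ε, Z-ζ, Z-η}
  D: {Z-γ, Z-δ}
  E: {Z-γ, Z-ζ}
No 2 sites suffice: every size-2 union leaves at least one demand point uncovered.
But {A, C, D} covers everything, so the minimum is 3.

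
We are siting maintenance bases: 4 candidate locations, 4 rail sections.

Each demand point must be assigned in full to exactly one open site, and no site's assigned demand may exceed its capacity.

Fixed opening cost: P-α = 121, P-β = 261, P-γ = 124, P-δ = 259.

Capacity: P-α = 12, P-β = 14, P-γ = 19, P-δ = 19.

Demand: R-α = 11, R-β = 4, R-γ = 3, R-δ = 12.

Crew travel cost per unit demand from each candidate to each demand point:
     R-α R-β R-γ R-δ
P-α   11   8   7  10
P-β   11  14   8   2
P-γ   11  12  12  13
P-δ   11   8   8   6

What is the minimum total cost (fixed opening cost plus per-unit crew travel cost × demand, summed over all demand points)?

570

Open {P-α, P-γ}; cheapest assignment that respects the capacities:
  P-α (cap 12, load 12): R-δ — cost 12×10 = 120
  P-γ (cap 19, load 18): R-α, R-β, R-γ — cost 11×11 + 4×12 + 3×12 = 205
  Shipping 325, fixed 245 → total 570.
  Any other capacity-feasible assignment to {P-α, P-γ} ships for at least 325.
Compare {P-β, P-γ}: its best feasible assignment gives total 614.
Compare {P-α, P-δ}: its best feasible assignment gives total 629.
Every other set of open sites that can feasibly serve all demand totals ≥ 614 even under its best assignment. Minimum: 570.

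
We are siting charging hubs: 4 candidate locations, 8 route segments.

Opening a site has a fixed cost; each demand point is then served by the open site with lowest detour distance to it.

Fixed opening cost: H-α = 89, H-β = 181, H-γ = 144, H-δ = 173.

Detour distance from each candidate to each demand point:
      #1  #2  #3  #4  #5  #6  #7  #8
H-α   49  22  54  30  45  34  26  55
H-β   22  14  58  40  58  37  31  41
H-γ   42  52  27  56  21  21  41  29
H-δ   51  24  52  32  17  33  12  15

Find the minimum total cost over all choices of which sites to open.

Open {H-α}: assign each demand point to its cheapest open site.
  #1→H-α 49, #2→H-α 22, #3→H-α 54, #4→H-α 30, #5→H-α 45, #6→H-α 34, #7→H-α 26, #8→H-α 55
  detour distance 315, fixed 89 → total 404.
Compare {H-δ}: detour distance 236 + fixed 173 = 409.
Compare {H-γ}: detour distance 289 + fixed 144 = 433.
Compare {H-α, H-γ}: detour distance 218 + fixed 233 = 451.
All other subsets cost ≥ 409. Minimum total cost: 404.

404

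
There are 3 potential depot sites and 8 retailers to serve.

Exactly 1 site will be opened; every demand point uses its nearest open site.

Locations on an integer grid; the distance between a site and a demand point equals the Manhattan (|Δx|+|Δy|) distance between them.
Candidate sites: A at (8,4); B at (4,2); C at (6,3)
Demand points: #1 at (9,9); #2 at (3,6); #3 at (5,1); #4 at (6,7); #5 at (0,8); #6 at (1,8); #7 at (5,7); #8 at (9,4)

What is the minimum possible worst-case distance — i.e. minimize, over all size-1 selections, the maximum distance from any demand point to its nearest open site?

11

Open {C}.
  Farthest demand point is #5 at distance 11 (to C); all others are ≤ 11.
With {A} the worst case is 12.
With {B} the worst case is 12.
No size-1 selection achieves below 11.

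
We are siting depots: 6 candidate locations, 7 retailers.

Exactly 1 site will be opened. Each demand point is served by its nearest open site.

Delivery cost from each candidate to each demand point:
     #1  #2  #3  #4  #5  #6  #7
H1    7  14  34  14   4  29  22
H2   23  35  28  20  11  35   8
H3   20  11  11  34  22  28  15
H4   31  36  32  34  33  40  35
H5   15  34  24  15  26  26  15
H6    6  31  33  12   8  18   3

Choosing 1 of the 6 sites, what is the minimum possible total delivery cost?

111

Open {H6}.
  #1→H6 6, #2→H6 31, #3→H6 33, #4→H6 12, #5→H6 8, #6→H6 18, #7→H6 3  ⇒ total 111.
Compare {H1}: total 124.
Compare {H3}: total 141.
No size-1 selection does better; minimum is 111.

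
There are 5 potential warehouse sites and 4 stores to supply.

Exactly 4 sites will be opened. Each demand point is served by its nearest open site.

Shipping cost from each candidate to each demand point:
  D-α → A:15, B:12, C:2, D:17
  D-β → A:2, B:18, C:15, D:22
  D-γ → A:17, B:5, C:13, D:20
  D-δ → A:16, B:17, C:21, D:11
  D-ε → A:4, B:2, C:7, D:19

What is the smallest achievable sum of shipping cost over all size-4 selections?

Open {D-α, D-β, D-δ, D-ε}.
  A→D-β 2, B→D-ε 2, C→D-α 2, D→D-δ 11  ⇒ total 17.
Compare {D-α, D-γ, D-δ, D-ε}: total 19.
Compare {D-α, D-β, D-γ, D-δ}: total 20.
No size-4 selection does better; minimum is 17.

17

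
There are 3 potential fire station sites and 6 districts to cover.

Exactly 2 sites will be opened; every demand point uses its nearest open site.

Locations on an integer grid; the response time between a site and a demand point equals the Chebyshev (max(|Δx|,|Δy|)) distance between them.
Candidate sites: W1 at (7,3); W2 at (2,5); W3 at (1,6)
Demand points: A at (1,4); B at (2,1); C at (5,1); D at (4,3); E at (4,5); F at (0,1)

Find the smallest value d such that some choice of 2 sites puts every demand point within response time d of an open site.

4

Open {W1, W2}.
  Farthest demand point is B at response time 4 (to W2); all others are ≤ 4.
With {W2, W3} the worst case is 4.
With {W1, W3} the worst case is 5.
No size-2 selection achieves below 4.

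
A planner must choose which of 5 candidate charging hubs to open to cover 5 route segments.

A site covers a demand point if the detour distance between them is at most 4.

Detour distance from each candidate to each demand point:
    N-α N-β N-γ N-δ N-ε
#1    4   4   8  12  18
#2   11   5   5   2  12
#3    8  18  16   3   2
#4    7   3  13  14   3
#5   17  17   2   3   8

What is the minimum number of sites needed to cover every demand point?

Coverage sets (demand points within 4 of each site):
  #1: {N-α, N-β}
  #2: {N-δ}
  #3: {N-δ, N-ε}
  #4: {N-β, N-ε}
  #5: {N-γ, N-δ}
No 2 sites suffice: every size-2 union leaves at least one demand point uncovered.
But {#1, #3, #5} covers everything, so the minimum is 3.

3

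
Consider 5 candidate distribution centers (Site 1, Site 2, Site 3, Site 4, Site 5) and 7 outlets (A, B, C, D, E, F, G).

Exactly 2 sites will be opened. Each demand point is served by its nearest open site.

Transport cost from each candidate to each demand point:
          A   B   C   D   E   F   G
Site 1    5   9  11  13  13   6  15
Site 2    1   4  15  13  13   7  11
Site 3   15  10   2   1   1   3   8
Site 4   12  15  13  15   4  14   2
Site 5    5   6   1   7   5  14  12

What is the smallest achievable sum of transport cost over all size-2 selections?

20

Open {Site 2, Site 3}.
  A→Site 2 1, B→Site 2 4, C→Site 3 2, D→Site 3 1, E→Site 3 1, F→Site 3 3, G→Site 3 8  ⇒ total 20.
Compare {Site 3, Site 5}: total 25.
Compare {Site 1, Site 3}: total 29.
No size-2 selection does better; minimum is 20.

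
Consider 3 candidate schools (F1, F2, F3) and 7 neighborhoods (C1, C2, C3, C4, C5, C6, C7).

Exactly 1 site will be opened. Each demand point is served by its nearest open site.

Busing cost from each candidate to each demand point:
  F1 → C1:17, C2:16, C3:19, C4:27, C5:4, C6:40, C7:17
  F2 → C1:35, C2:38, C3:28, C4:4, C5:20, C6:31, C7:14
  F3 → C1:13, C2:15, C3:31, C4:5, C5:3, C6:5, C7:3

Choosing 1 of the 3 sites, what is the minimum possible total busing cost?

75

Open {F3}.
  C1→F3 13, C2→F3 15, C3→F3 31, C4→F3 5, C5→F3 3, C6→F3 5, C7→F3 3  ⇒ total 75.
Compare {F1}: total 140.
Compare {F2}: total 170.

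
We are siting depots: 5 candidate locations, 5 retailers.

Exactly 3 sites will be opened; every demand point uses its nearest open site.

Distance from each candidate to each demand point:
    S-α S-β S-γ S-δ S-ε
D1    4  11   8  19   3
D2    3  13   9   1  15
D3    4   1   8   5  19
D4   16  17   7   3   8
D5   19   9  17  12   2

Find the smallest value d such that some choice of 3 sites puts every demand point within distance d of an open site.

7

Open {D1, D3, D4}.
  Farthest demand point is S-γ at distance 7 (to D4); all others are ≤ 7.
With {D3, D4, D5} the worst case is 7.
With {D1, D2, D3} the worst case is 8.
No size-3 selection achieves below 7.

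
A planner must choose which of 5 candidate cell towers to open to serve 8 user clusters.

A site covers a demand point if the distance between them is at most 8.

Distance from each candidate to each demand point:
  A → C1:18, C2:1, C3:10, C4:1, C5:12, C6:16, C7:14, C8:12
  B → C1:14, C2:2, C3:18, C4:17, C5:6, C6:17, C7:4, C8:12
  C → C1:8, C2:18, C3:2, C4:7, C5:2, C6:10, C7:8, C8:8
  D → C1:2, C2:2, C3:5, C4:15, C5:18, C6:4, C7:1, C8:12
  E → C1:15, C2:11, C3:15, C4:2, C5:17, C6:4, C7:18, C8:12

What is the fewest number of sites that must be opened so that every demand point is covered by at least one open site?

Coverage sets (demand points within 8 of each site):
  A: {C2, C4}
  B: {C2, C5, C7}
  C: {C1, C3, C4, C5, C7, C8}
  D: {C1, C2, C3, C6, C7}
  E: {C4, C6}
No single site covers all 8 demand points.
But {C, D} covers everything, so the minimum is 2.

2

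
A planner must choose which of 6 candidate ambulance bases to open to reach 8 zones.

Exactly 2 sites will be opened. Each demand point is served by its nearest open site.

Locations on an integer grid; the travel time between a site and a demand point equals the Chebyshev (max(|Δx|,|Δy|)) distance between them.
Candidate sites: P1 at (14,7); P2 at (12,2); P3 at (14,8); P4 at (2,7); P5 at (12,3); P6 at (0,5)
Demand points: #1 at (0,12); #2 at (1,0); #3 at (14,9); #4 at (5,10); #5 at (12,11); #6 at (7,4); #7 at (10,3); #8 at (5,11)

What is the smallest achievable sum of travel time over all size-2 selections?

Open {P3, P4}.
  #1→P4 5, #2→P4 7, #3→P3 1, #4→P4 3, #5→P3 3, #6→P4 5, #7→P3 5, #8→P4 4  ⇒ total 33.
Compare {P1, P4}: total 34.
Compare {P3, P6}: total 39.
No size-2 selection does better; minimum is 33.

33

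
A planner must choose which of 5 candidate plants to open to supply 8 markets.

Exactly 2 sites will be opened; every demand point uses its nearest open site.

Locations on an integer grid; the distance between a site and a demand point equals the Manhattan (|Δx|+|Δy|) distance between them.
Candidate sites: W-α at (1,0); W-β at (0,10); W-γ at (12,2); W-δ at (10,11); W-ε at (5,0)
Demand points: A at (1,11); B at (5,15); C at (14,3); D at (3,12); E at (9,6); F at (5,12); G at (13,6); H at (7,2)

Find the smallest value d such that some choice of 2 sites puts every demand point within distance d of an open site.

9

Open {W-γ, W-δ}.
  Farthest demand point is A at distance 9 (to W-δ); all others are ≤ 9.
With {W-β, W-γ} the worst case is 10.
With {W-α, W-δ} the worst case is 12.
No size-2 selection achieves below 9.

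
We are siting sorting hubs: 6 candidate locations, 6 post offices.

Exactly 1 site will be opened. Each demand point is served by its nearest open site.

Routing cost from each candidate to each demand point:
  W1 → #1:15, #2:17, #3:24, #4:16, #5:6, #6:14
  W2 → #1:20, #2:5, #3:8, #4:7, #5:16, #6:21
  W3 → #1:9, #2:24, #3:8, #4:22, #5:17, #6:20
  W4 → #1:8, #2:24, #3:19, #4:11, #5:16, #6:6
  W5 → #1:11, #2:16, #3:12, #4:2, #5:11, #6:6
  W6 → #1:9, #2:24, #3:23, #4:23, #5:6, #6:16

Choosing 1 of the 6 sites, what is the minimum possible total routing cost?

Open {W5}.
  #1→W5 11, #2→W5 16, #3→W5 12, #4→W5 2, #5→W5 11, #6→W5 6  ⇒ total 58.
Compare {W2}: total 77.
Compare {W4}: total 84.
No size-1 selection does better; minimum is 58.

58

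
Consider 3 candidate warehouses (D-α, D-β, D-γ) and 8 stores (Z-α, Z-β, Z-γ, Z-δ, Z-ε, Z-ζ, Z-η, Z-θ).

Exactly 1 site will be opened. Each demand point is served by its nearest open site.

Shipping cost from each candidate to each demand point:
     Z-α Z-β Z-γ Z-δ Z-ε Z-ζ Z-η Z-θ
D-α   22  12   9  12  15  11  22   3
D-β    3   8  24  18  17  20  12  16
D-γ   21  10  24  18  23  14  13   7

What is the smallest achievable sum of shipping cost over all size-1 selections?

106

Open {D-α}.
  Z-α→D-α 22, Z-β→D-α 12, Z-γ→D-α 9, Z-δ→D-α 12, Z-ε→D-α 15, Z-ζ→D-α 11, Z-η→D-α 22, Z-θ→D-α 3  ⇒ total 106.
Compare {D-β}: total 118.
Compare {D-γ}: total 130.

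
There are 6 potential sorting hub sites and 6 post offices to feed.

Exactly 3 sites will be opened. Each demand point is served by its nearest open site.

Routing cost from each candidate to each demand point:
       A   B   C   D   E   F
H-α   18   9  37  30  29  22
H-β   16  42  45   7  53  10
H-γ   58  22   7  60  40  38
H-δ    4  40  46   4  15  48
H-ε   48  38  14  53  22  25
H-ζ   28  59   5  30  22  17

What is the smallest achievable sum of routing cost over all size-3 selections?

54

Open {H-α, H-δ, H-ζ}.
  A→H-δ 4, B→H-α 9, C→H-ζ 5, D→H-δ 4, E→H-δ 15, F→H-ζ 17  ⇒ total 54.
Compare {H-α, H-γ, H-δ}: total 61.
Compare {H-β, H-γ, H-δ}: total 62.
No size-3 selection does better; minimum is 54.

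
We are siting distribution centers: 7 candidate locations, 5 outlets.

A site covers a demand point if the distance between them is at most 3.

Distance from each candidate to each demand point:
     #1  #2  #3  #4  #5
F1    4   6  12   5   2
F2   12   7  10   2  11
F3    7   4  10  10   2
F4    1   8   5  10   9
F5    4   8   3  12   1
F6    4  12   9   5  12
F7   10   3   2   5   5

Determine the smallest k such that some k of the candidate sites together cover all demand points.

4

Coverage sets (demand points within 3 of each site):
  F1: {#5}
  F2: {#4}
  F3: {#5}
  F4: {#1}
  F5: {#3, #5}
  F6: {}
  F7: {#2, #3}
No 3 sites suffice: every size-3 union leaves at least one demand point uncovered.
But {F1, F2, F4, F7} covers everything, so the minimum is 4.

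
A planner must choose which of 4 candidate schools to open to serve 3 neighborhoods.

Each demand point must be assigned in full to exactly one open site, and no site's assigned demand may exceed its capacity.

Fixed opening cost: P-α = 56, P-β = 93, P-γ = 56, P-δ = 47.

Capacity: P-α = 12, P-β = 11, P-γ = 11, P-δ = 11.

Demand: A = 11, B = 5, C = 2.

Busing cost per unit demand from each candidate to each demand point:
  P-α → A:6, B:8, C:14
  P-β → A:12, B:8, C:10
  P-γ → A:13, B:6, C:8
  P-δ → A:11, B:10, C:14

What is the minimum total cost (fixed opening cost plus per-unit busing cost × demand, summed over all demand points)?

Open {P-α, P-γ}; cheapest assignment that respects the capacities:
  P-α (cap 12, load 11): A — cost 11×6 = 66
  P-γ (cap 11, load 7): B, C — cost 5×6 + 2×8 = 46
  Shipping 112, fixed 112 → total 224.
  Any other capacity-feasible assignment to {P-α, P-γ} ships for at least 112.
Compare {P-α, P-δ}: its best feasible assignment gives total 247.
Compare {P-γ, P-δ}: its best feasible assignment gives total 270.
Every other set of open sites that can feasibly serve all demand totals ≥ 247 even under its best assignment. Minimum: 224.

224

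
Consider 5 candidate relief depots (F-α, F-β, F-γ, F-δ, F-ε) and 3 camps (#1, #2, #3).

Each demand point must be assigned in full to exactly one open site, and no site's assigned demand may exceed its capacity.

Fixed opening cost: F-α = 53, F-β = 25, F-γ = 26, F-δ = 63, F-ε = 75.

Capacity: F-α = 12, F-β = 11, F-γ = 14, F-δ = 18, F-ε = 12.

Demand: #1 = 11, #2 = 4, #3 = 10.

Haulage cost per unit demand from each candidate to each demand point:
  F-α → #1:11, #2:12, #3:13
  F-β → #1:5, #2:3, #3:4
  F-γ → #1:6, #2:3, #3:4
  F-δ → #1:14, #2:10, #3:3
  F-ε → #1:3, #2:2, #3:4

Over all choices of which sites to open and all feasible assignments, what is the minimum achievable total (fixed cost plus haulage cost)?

158

Open {F-β, F-γ}; cheapest assignment that respects the capacities:
  F-β (cap 11, load 11): #1 — cost 11×5 = 55
  F-γ (cap 14, load 14): #2, #3 — cost 4×3 + 10×4 = 52
  Shipping 107, fixed 51 → total 158.
  Any other capacity-feasible assignment to {F-β, F-γ} ships for at least 107.
Compare {F-γ, F-ε}: its best feasible assignment gives total 186.
Compare {F-α, F-β, F-γ}: its best feasible assignment gives total 211.
Every other set of open sites that can feasibly serve all demand totals ≥ 186 even under its best assignment. Minimum: 158.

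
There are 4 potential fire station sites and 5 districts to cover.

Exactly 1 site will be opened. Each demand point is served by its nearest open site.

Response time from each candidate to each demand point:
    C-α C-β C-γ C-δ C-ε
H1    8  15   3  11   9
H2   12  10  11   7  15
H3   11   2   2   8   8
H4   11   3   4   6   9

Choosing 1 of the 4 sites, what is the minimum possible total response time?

Open {H3}.
  C-α→H3 11, C-β→H3 2, C-γ→H3 2, C-δ→H3 8, C-ε→H3 8  ⇒ total 31.
Compare {H4}: total 33.
Compare {H1}: total 46.
No size-1 selection does better; minimum is 31.

31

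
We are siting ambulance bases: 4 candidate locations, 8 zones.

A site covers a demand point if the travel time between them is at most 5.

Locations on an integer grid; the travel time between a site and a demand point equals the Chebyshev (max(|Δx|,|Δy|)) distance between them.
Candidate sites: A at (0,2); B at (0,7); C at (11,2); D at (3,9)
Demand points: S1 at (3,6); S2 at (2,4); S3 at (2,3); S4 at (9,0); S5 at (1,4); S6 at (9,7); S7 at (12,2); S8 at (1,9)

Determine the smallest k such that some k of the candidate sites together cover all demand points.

2

Coverage sets (demand points within 5 of each site):
  A: {S1, S2, S3, S5}
  B: {S1, S2, S3, S5, S8}
  C: {S4, S6, S7}
  D: {S1, S2, S5, S8}
No single site covers all 8 demand points.
But {B, C} covers everything, so the minimum is 2.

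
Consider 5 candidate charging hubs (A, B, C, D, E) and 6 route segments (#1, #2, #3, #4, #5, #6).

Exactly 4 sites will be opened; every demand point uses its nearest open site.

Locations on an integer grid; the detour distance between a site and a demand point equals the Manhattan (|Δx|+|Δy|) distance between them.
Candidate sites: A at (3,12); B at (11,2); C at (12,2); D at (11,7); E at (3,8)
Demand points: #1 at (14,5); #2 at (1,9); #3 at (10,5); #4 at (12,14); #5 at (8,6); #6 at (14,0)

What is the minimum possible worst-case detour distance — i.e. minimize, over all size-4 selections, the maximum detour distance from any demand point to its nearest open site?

Open {A, B, C, D}.
  Farthest demand point is #4 at detour distance 8 (to D); all others are ≤ 8.
With {A, B, D, E} the worst case is 8.
With {A, C, D, E} the worst case is 8.
No size-4 selection achieves below 8.

8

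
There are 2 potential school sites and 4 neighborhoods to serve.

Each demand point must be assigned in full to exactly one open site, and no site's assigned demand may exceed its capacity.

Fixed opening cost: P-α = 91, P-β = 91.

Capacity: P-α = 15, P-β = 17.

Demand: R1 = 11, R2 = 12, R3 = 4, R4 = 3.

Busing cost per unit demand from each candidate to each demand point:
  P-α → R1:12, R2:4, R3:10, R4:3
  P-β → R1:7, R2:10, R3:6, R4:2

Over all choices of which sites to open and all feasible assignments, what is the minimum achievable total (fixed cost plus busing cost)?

Open {P-α, P-β}; cheapest assignment that respects the capacities:
  P-α (cap 15, load 15): R2, R4 — cost 12×4 + 3×3 = 57
  P-β (cap 17, load 15): R1, R3 — cost 11×7 + 4×6 = 101
  Shipping 158, fixed 182 → total 340.
  Any other capacity-feasible assignment to {P-α, P-β} ships for at least 158.
Total demand is 30 and no other set of sites has combined capacity ≥ 30, so {P-α, P-β} is the only feasible choice of open sites. Minimum: 340.

340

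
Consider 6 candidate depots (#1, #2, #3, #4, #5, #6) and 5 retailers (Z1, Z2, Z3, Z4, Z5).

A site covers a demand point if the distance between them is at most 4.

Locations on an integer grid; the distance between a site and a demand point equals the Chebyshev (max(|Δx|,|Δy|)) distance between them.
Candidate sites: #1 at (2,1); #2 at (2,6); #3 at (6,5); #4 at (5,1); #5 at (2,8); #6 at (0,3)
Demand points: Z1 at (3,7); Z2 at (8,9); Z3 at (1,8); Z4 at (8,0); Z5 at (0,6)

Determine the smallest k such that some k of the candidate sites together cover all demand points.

Coverage sets (demand points within 4 of each site):
  #1: {}
  #2: {Z1, Z3, Z5}
  #3: {Z1, Z2}
  #4: {Z4}
  #5: {Z1, Z3, Z5}
  #6: {Z1, Z5}
No 2 sites suffice: every size-2 union leaves at least one demand point uncovered.
But {#2, #3, #4} covers everything, so the minimum is 3.

3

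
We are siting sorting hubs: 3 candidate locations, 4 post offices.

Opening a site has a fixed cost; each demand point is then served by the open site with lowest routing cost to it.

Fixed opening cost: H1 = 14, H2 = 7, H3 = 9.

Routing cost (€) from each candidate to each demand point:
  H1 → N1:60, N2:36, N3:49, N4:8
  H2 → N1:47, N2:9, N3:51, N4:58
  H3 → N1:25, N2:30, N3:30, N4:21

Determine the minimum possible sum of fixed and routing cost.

101

Open {H2, H3}: assign each demand point to its cheapest open site.
  N1→H3 25, N2→H2 9, N3→H3 30, N4→H3 21
  routing cost 85, fixed 16 → total 101.
Compare {H1, H2, H3}: routing cost 72 + fixed 30 = 102.
Compare {H3}: routing cost 106 + fixed 9 = 115.
Compare {H1, H3}: routing cost 93 + fixed 23 = 116.
All other subsets cost ≥ 102. Minimum total cost: 101.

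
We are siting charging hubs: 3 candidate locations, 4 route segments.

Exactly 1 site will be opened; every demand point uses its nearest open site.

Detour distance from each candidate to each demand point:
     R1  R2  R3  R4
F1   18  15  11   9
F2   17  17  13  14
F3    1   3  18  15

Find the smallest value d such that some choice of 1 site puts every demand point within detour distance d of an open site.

17

Open {F2}.
  Farthest demand point is R1 at detour distance 17 (to F2); all others are ≤ 17.
With {F1} the worst case is 18.
With {F3} the worst case is 18.
No size-1 selection achieves below 17.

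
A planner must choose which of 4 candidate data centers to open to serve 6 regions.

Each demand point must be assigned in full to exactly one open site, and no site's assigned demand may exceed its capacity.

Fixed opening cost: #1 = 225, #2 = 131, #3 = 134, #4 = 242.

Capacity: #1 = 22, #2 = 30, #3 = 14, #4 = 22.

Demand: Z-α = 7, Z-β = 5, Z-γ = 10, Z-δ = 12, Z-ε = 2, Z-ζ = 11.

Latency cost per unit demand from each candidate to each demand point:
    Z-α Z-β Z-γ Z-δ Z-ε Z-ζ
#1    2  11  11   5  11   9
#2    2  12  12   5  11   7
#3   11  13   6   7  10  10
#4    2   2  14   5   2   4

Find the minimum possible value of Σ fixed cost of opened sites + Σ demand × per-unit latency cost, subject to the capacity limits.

Open {#2, #4}; cheapest assignment that respects the capacities:
  #2 (cap 30, load 29): Z-α, Z-γ, Z-δ — cost 7×2 + 10×12 + 12×5 = 194
  #4 (cap 22, load 18): Z-β, Z-ε, Z-ζ — cost 5×2 + 2×2 + 11×4 = 58
  Shipping 252, fixed 373 → total 625.
  Any other capacity-feasible assignment to {#2, #4} ships for at least 252.
Compare {#1, #2}: its best feasible assignment gives total 694.
Compare {#2, #3, #4}: its best feasible assignment gives total 699.
Every other set of open sites that can feasibly serve all demand totals ≥ 694 even under its best assignment. Minimum: 625.

625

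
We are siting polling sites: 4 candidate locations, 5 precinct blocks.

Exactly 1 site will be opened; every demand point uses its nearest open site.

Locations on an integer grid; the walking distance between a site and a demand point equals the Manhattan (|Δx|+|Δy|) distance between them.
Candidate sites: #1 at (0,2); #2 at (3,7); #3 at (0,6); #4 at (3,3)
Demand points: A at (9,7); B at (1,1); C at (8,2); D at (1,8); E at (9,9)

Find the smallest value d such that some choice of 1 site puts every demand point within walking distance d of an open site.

Open {#2}.
  Farthest demand point is C at walking distance 10 (to #2); all others are ≤ 10.
With {#3} the worst case is 12.
With {#4} the worst case is 12.
No size-1 selection achieves below 10.

10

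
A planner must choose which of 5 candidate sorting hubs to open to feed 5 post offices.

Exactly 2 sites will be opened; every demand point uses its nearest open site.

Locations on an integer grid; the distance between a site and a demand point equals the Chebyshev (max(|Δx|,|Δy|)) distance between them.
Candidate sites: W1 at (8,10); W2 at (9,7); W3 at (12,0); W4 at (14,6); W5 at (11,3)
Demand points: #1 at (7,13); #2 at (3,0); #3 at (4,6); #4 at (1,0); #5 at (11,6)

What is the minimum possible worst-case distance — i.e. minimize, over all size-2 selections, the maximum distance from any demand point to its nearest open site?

8

Open {W1, W2}.
  Farthest demand point is #4 at distance 8 (to W2); all others are ≤ 8.
With {W2, W3} the worst case is 8.
With {W2, W4} the worst case is 8.
No size-2 selection achieves below 8.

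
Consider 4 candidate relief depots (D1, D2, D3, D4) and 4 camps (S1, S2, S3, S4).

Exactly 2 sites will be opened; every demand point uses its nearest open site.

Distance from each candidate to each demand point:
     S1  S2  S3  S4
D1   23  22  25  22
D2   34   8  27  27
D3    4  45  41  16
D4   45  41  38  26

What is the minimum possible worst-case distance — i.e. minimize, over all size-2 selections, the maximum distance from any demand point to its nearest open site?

25

Open {D1, D2}.
  Farthest demand point is S3 at distance 25 (to D1); all others are ≤ 25.
With {D1, D3} the worst case is 25.
With {D1, D4} the worst case is 25.
No size-2 selection achieves below 25.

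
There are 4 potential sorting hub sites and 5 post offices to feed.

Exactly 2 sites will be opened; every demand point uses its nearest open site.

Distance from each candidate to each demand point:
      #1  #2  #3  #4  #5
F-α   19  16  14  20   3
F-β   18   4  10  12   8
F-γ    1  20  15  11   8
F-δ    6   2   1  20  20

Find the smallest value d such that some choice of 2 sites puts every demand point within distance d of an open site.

11

Open {F-β, F-γ}.
  Farthest demand point is #4 at distance 11 (to F-γ); all others are ≤ 11.
With {F-γ, F-δ} the worst case is 11.
With {F-β, F-δ} the worst case is 12.
No size-2 selection achieves below 11.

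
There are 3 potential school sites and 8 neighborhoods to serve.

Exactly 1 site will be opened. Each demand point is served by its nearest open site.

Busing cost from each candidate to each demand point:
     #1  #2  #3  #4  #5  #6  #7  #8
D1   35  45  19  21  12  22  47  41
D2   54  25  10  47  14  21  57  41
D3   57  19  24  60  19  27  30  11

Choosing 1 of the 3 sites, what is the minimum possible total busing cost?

242

Open {D1}.
  #1→D1 35, #2→D1 45, #3→D1 19, #4→D1 21, #5→D1 12, #6→D1 22, #7→D1 47, #8→D1 41  ⇒ total 242.
Compare {D3}: total 247.
Compare {D2}: total 269.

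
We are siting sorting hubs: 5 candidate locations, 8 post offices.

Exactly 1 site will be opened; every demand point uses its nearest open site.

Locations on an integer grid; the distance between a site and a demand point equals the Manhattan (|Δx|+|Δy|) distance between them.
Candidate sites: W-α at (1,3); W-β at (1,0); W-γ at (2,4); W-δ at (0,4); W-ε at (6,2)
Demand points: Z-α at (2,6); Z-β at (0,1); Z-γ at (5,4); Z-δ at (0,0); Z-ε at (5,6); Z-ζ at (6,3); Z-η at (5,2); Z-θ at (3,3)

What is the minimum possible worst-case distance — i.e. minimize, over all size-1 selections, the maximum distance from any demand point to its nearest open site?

6

Open {W-γ}.
  Farthest demand point is Z-δ at distance 6 (to W-γ); all others are ≤ 6.
With {W-α} the worst case is 7.
With {W-δ} the worst case is 7.
No size-1 selection achieves below 6.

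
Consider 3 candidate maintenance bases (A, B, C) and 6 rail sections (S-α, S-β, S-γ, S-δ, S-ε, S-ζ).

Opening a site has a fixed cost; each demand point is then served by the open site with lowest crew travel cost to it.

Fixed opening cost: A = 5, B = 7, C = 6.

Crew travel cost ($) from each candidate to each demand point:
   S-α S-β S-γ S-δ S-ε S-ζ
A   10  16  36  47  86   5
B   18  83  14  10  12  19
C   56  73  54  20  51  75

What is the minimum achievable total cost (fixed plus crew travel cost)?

Open {A, B}: assign each demand point to its cheapest open site.
  S-α→A 10, S-β→A 16, S-γ→B 14, S-δ→B 10, S-ε→B 12, S-ζ→A 5
  crew travel cost 67, fixed 12 → total 79.
Compare {A, B, C}: crew travel cost 67 + fixed 18 = 85.
Compare {A, C}: crew travel cost 138 + fixed 11 = 149.
Compare {B, C}: crew travel cost 146 + fixed 13 = 159.
All other subsets cost ≥ 85. Minimum total cost: 79.

79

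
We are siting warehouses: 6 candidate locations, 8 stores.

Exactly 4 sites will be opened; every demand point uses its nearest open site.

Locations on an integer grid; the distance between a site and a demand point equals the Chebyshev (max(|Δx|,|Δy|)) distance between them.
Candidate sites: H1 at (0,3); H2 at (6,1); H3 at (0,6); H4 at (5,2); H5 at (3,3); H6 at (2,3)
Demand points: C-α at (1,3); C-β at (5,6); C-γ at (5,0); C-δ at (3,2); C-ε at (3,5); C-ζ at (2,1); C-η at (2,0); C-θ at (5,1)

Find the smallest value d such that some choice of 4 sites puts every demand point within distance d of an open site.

3

Open {H1, H2, H3, H5}.
  Farthest demand point is C-β at distance 3 (to H5); all others are ≤ 3.
With {H1, H2, H3, H6} the worst case is 3.
With {H1, H2, H4, H5} the worst case is 3.
No size-4 selection achieves below 3.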